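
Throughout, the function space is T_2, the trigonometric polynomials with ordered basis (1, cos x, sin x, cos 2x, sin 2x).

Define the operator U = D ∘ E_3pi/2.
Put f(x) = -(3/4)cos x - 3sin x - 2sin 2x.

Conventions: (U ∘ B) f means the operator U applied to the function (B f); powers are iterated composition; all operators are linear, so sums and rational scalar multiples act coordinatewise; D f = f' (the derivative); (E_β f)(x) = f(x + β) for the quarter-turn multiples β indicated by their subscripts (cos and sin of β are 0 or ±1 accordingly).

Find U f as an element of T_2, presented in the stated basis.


E_3pi/2 f = 3cos x - (3/4)sin x + 2sin 2x
D E_3pi/2 f = -(3/4)cos x - 3sin x + 4cos 2x

the image equals g(x) = -(3/4)cos x - 3sin x + 4cos 2x


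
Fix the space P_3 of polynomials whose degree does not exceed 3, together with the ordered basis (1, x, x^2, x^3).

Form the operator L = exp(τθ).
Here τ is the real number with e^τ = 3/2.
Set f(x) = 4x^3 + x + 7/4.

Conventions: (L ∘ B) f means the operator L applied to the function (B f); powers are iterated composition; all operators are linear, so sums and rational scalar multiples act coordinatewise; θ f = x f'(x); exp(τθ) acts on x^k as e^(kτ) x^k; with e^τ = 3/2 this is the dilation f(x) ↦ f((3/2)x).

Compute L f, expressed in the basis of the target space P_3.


the image equals g(x) = (27/2)x^3 + (3/2)x + 7/4

exp(τθ) x^k = e^(kτ) x^k; with e^τ = 3/2 this sends x^k to (3/2)^k x^k
x ↦ 3/2 x
x^3 ↦ 27/8 x^3
applying this coordinatewise to f: exp(τθ) f = (27/2)x^3 + (3/2)x + 7/4


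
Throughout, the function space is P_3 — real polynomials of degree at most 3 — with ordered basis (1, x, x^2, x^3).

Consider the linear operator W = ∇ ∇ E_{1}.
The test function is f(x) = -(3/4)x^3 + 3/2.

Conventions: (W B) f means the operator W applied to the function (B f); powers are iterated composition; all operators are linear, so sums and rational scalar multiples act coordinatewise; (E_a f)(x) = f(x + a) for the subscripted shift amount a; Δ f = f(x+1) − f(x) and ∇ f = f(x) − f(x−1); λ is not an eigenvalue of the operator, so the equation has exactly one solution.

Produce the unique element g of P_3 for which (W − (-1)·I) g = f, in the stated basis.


write g with unknown coordinates in the stated basis and equate coefficients in (W − (-1)·I) g = f
solving from the highest basis element down gives g = -(3/4)x^3 + (9/2)x + 3/2
check: W g = -(9/2)x
so W g − (-1)·g = -(3/4)x^3 + 3/2 = f ✓

g(x) = -(3/4)x^3 + (9/2)x + 3/2


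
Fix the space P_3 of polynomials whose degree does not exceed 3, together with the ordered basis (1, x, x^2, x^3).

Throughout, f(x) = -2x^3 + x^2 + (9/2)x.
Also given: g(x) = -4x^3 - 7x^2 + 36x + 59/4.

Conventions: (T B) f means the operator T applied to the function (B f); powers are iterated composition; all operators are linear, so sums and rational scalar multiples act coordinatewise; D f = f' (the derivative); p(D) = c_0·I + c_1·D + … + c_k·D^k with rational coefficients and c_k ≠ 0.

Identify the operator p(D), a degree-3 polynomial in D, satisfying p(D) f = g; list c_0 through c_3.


c_0 = 2, c_1 = 3/2, c_2 = -2, c_3 = -1

D^0 f = -2x^3 + x^2 + (9/2)x
D^1 f = -6x^2 + 2x + 9/2
D^2 f = -12x + 2
D^3 f = -12
matching coefficients of g against c_0 f + c_1 Df + … from the top degree down determines the c_i
solution: c_0 = 2, c_1 = 3/2, c_2 = -2, c_3 = -1


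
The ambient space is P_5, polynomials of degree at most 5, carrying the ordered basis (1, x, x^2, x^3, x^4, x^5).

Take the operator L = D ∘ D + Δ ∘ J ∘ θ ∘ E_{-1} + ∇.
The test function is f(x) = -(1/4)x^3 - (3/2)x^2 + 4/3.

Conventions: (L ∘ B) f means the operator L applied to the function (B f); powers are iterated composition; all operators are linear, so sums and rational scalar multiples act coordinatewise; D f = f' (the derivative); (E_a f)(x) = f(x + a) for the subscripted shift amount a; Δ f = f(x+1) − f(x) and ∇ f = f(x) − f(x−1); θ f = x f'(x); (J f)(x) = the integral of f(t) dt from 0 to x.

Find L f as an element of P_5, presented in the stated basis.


D f = -(3/4)x^2 - 3x
D D f = -(3/2)x - 3
E_{-1} f = -(1/4)x^3 - (3/4)x^2 + (9/4)x + 1/12
θ E_{-1} f = -(3/4)x^3 - (3/2)x^2 + (9/4)x
J θ E_{-1} f = -(3/16)x^4 - (1/2)x^3 + (9/8)x^2
Δ (J ∘ θ) E_{-1} f = -(3/4)x^3 - (21/8)x^2 + 7/16
∇ f = -(3/4)x^2 - (9/4)x + 5/4
(D ∘ D + Δ ∘ J ∘ θ ∘ E_{-1} + ∇) f = -(3/4)x^3 - (27/8)x^2 - (15/4)x - 21/16

the image equals g(x) = -(3/4)x^3 - (27/8)x^2 - (15/4)x - 21/16


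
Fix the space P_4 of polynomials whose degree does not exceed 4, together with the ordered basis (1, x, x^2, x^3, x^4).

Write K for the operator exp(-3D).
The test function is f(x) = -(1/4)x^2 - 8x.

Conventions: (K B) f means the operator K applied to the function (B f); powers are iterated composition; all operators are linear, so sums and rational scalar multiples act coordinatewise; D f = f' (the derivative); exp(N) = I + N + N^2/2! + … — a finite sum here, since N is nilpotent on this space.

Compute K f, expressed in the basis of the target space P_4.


order-1 term: (3/2)x + 24
order-2 term: -9/4
the series for exp(-3D) f terminates at order 2
exp(-3D) f = -(1/4)x^2 - (13/2)x + 87/4

the image equals g(x) = -(1/4)x^2 - (13/2)x + 87/4


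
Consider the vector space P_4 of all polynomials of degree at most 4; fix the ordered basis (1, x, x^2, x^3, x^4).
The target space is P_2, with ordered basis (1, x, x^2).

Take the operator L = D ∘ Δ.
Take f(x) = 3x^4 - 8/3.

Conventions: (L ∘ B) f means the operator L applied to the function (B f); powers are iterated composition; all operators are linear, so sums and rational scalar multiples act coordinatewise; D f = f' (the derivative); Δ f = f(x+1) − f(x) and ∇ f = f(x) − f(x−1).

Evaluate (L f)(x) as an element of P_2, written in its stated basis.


Δ f = 12x^3 + 18x^2 + 12x + 3
D Δ f = 36x^2 + 36x + 12

the image equals g(x) = 36x^2 + 36x + 12


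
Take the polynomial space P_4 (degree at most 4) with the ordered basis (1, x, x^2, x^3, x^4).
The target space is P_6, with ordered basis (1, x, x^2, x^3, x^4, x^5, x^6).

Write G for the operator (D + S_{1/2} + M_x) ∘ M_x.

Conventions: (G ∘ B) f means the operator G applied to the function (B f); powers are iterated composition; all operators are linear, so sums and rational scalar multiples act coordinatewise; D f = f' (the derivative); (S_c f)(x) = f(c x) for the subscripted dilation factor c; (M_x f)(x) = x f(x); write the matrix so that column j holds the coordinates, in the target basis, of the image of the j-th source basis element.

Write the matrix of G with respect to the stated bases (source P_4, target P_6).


image of 1: x^2 + (1/2)x + 1
image of x: x^3 + (1/4)x^2 + 2x
image of x^2: x^4 + (1/8)x^3 + 3x^2
image of x^3: x^5 + (1/16)x^4 + 4x^3
image of x^4: x^6 + (1/32)x^5 + 5x^4
each image's coordinates form column j of the matrix

the matrix is [[1, 0, 0, 0, 0]; [1/2, 2, 0, 0, 0]; [1, 1/4, 3, 0, 0]; [0, 1, 1/8, 4, 0]; [0, 0, 1, 1/16, 5]; [0, 0, 0, 1, 1/32]; [0, 0, 0, 0, 1]] (rows listed top to bottom)


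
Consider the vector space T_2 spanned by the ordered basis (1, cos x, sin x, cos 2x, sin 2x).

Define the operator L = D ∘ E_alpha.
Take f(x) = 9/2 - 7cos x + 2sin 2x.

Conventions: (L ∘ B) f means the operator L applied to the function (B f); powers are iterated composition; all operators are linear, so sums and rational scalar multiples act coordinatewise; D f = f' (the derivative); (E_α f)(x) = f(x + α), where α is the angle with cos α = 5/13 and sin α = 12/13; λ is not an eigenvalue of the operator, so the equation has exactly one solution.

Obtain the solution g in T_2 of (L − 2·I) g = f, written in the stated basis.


write g with unknown coordinates in the stated basis and equate coefficients in (L − 2·I) g = f
solving from the highest basis element down gives g = -9/4 + (266/113)cos x - (35/113)sin x + (7/34)cos 2x - (1/2)sin 2x
check: L g = -(259/113)cos x - (70/113)sin x + (7/17)cos 2x + sin 2x
so L g − 2·g = 9/2 - 7cos x + 2sin 2x = f ✓

the image equals g(x) = -9/4 + (266/113)cos x - (35/113)sin x + (7/34)cos 2x - (1/2)sin 2x


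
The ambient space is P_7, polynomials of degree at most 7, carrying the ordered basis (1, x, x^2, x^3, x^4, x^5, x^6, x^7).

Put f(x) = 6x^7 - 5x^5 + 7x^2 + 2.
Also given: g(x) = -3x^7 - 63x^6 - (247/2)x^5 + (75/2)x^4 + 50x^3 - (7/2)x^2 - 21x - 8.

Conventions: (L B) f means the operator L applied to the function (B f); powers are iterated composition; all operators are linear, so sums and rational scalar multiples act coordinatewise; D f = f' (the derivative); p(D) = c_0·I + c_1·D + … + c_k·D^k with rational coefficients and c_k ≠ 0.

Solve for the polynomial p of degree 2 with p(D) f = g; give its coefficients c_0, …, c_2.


p(D) = -(1/2)·I − (3/2)·D − (1/2)·D^2, i.e. c_0 = -1/2, c_1 = -3/2, c_2 = -1/2

D^0 f = 6x^7 - 5x^5 + 7x^2 + 2
D^1 f = 42x^6 - 25x^4 + 14x
D^2 f = 252x^5 - 100x^3 + 14
matching coefficients of g against c_0 f + c_1 Df + … from the top degree down determines the c_i
solution: c_0 = -1/2, c_1 = -3/2, c_2 = -1/2


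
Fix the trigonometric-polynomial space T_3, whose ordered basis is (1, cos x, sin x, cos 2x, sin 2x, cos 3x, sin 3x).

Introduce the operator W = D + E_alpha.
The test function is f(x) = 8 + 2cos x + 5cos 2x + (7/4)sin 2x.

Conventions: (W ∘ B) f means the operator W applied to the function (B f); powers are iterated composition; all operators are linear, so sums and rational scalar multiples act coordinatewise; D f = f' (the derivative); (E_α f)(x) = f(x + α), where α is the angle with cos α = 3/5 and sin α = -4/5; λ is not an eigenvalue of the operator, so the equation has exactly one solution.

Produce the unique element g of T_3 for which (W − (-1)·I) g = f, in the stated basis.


the image equals g(x) = 4 + (16/13)cos x + (2/13)sin x + (89/80)cos 2x + (323/80)sin 2x

write g with unknown coordinates in the stated basis and equate coefficients in (W − (-1)·I) g = f
solving from the highest basis element down gives g = 4 + (16/13)cos x + (2/13)sin x + (89/80)cos 2x + (323/80)sin 2x
check: W g = 4 + (10/13)cos x - (2/13)sin x + (311/80)cos 2x - (183/80)sin 2x
so W g − (-1)·g = 8 + 2cos x + 5cos 2x + (7/4)sin 2x = f ✓


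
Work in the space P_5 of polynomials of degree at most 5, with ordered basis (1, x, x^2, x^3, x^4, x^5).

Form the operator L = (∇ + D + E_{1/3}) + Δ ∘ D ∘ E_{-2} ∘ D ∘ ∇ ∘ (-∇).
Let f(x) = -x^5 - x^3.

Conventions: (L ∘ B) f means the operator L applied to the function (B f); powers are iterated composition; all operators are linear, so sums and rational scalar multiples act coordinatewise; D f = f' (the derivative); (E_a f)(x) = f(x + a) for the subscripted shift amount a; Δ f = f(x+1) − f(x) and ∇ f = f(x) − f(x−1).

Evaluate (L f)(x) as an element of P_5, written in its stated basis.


g(x) = -x^5 - (35/3)x^4 + (71/9)x^3 - (469/27)x^2 + (616/81)x + 28664/243

∇ f = -5x^4 + 10x^3 - 13x^2 + 8x - 2
D f = -5x^4 - 3x^2
E_{1/3} f = -x^5 - (5/3)x^4 - (19/9)x^3 - (37/27)x^2 - (32/81)x - 10/243
(∇ + D + E_{1/3}) f = -x^5 - (35/3)x^4 + (71/9)x^3 - (469/27)x^2 + (616/81)x - 496/243
∇ f = -5x^4 + 10x^3 - 13x^2 + 8x - 2
(-∇) f = 5x^4 - 10x^3 + 13x^2 - 8x + 2
∇ (-∇) f = 20x^3 - 60x^2 + 76x - 36
D ∇ (-∇) f = 60x^2 - 120x + 76
E_{-2} (D ∘ ∇) (-∇) f = 60x^2 - 360x + 556
D E_{-2} (D ∘ ∇) (-∇) f = 120x - 360
Δ D E_{-2} (D ∘ ∇) (-∇) f = 120
((∇ + D + E_{1/3}) + Δ ∘ D ∘ E_{-2} ∘ D ∘ ∇ ∘ (-∇)) f = -x^5 - (35/3)x^4 + (71/9)x^3 - (469/27)x^2 + (616/81)x + 28664/243


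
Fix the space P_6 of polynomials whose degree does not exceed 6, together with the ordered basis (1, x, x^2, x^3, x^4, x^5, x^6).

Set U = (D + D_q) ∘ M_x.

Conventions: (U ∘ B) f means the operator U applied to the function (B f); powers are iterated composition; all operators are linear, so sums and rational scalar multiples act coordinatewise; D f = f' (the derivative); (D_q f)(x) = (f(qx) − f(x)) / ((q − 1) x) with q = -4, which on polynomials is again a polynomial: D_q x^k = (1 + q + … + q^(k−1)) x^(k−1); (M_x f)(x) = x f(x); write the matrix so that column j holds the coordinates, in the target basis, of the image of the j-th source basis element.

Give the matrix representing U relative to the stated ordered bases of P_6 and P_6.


image of 1: 2
image of x: -x
image of x^2: 16x^2
image of x^3: -47x^3
image of x^4: 210x^4
image of x^5: -813x^5
image of x^6: 3284x^6
each image's coordinates form column j of the matrix

the matrix is [[2, 0, 0, 0, 0, 0, 0]; [0, -1, 0, 0, 0, 0, 0]; [0, 0, 16, 0, 0, 0, 0]; [0, 0, 0, -47, 0, 0, 0]; [0, 0, 0, 0, 210, 0, 0]; [0, 0, 0, 0, 0, -813, 0]; [0, 0, 0, 0, 0, 0, 3284]] (rows listed top to bottom)


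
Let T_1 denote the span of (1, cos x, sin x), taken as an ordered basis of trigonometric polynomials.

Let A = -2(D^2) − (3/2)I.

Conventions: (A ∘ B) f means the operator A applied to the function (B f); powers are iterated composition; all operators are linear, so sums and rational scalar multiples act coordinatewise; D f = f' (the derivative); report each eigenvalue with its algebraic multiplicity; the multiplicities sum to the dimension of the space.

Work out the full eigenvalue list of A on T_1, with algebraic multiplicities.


λ = -3/2 (multiplicity 1), λ = 1/2 (multiplicity 2)

image of 1: -3/2
image of cos x: (1/2)cos x
image of sin x: (1/2)sin x
the matrix is diagonal; its diagonal is (-3/2, 1/2, 1/2)
for a triangular matrix the eigenvalues are the diagonal entries, with algebraic multiplicity their repetition count


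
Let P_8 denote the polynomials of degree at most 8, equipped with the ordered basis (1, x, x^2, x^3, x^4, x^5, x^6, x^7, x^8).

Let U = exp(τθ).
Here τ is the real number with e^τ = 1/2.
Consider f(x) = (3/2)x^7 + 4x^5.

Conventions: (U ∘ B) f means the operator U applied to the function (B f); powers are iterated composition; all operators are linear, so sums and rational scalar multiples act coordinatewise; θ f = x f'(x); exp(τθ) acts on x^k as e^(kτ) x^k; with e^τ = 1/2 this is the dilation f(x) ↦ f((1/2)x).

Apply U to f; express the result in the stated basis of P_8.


exp(τθ) x^k = e^(kτ) x^k; with e^τ = 1/2 this sends x^k to (1/2)^k x^k
x^5 ↦ 1/32 x^5
x^7 ↦ 1/128 x^7
applying this coordinatewise to f: exp(τθ) f = (3/256)x^7 + (1/8)x^5

g(x) = (3/256)x^7 + (1/8)x^5


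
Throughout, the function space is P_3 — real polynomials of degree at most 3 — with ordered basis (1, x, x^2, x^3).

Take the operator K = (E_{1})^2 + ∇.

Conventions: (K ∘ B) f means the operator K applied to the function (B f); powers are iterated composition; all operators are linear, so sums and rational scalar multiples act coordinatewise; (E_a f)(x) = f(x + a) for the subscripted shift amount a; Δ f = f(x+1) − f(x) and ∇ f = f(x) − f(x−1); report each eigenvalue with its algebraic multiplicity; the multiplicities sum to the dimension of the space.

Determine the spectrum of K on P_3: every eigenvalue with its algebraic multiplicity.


image of 1: 1
image of x: x + 3
image of x^2: x^2 + 6x + 3
image of x^3: x^3 + 9x^2 + 9x + 9
the matrix is upper triangular; its diagonal is (1, 1, 1, 1)
for a triangular matrix the eigenvalues are the diagonal entries, with algebraic multiplicity their repetition count

λ = 1 (multiplicity 4)


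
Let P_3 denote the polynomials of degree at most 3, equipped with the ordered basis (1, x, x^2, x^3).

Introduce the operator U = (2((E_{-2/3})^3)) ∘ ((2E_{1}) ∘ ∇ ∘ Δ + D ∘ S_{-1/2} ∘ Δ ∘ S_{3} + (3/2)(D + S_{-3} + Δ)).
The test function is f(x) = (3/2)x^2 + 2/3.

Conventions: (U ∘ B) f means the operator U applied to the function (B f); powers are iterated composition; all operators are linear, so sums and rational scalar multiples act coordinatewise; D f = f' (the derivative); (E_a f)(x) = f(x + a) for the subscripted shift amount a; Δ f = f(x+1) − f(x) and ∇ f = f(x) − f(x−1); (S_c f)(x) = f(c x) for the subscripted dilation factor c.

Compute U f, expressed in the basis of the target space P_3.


Δ f = 3x + 3/2
∇ Δ f = 3
E_{1} ∇ Δ f = 3
(2E_{1}) ∇ Δ f = 6
S_{3} f = (27/2)x^2 + 2/3
Δ S_{3} f = 27x + 27/2
S_{-1/2} Δ S_{3} f = -(27/2)x + 27/2
D S_{-1/2} Δ S_{3} f = -27/2
D f = 3x
S_{-3} f = (27/2)x^2 + 2/3
Δ f = 3x + 3/2
(D + S_{-3} + Δ) f = (27/2)x^2 + 6x + 13/6
((3/2)(D + S_{-3} + Δ)) f = (81/4)x^2 + 9x + 13/4
((2E_{1}) ∘ ∇ ∘ Δ + D ∘ S_{-1/2} ∘ Δ ∘ S_{3} + (3/2)(D + S_{-3} + Δ)) f = (81/4)x^2 + 9x - 17/4
E_{-2/3} ((2E_{1}) ∘ ∇ ∘ Δ + D ∘ S_{-1/2} ∘ Δ ∘ S_{3} + (3/2)(D + S_{-3} + Δ)) f = (81/4)x^2 - 18x - 5/4
E_{-2/3} E_{-2/3} ((2E_{1}) ∘ ∇ ∘ Δ + D ∘ S_{-1/2} ∘ Δ ∘ S_{3} + (3/2)(D + S_{-3} + Δ)) f = (81/4)x^2 - 45x + 79/4
E_{-2/3} E_{-2/3} E_{-2/3} ((2E_{1}) ∘ ∇ ∘ Δ + D ∘ S_{-1/2} ∘ Δ ∘ S_{3} + (3/2)(D + S_{-3} + Δ)) f = (81/4)x^2 - 72x + 235/4
(2((E_{-2/3})^3)) ((2E_{1}) ∘ ∇ ∘ Δ + D ∘ S_{-1/2} ∘ Δ ∘ S_{3} + (3/2)(D + S_{-3} + Δ)) f = (81/2)x^2 - 144x + 235/2

the result is g(x) = (81/2)x^2 - 144x + 235/2


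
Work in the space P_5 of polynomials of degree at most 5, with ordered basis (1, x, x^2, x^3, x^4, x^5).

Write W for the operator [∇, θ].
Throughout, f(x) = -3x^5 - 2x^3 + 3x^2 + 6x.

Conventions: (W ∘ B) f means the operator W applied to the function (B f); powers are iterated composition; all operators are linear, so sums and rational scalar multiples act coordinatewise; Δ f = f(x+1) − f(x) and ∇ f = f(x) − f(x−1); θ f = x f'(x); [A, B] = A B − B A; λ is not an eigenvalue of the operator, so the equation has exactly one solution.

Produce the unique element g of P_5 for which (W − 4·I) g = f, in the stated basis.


write g with unknown coordinates in the stated basis and equate coefficients in (W − 4·I) g = f
solving from the highest basis element down gives g = (3/4)x^5 + (15/16)x^4 - (37/16)x^3 + (21/64)x^2 + (153/128)x - 819/512
check: W g = (15/4)x^4 - (45/4)x^3 + (69/16)x^2 + (345/32)x - 819/128
so W g − 4·g = -3x^5 - 2x^3 + 3x^2 + 6x = f ✓

the result is g(x) = (3/4)x^5 + (15/16)x^4 - (37/16)x^3 + (21/64)x^2 + (153/128)x - 819/512


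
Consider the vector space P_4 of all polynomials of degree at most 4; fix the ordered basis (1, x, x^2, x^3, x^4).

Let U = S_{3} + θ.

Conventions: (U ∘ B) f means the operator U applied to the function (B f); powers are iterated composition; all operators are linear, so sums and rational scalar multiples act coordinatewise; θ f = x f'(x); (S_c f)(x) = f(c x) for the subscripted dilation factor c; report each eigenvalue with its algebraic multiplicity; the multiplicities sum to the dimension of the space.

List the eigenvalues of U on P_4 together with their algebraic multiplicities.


image of 1: 1
image of x: 4x
image of x^2: 11x^2
image of x^3: 30x^3
image of x^4: 85x^4
the matrix is upper triangular; its diagonal is (1, 4, 11, 30, 85)
for a triangular matrix the eigenvalues are the diagonal entries, with algebraic multiplicity their repetition count

λ = 1 (multiplicity 1), λ = 4 (multiplicity 1), λ = 11 (multiplicity 1), λ = 30 (multiplicity 1), λ = 85 (multiplicity 1)


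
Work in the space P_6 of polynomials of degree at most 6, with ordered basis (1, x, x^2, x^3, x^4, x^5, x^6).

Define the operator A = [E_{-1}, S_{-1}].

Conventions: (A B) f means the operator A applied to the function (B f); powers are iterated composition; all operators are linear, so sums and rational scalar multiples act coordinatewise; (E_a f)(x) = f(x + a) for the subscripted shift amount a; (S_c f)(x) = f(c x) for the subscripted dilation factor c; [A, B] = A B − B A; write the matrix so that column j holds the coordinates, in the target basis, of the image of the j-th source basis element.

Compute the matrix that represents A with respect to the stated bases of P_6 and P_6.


the matrix is [[0, 2, 0, 2, 0, 2, 0]; [0, 0, -4, 0, -8, 0, -12]; [0, 0, 0, 6, 0, 20, 0]; [0, 0, 0, 0, -8, 0, -40]; [0, 0, 0, 0, 0, 10, 0]; [0, 0, 0, 0, 0, 0, -12]; [0, 0, 0, 0, 0, 0, 0]] (rows listed top to bottom)

image of 1: 0
image of x: 2
image of x^2: -4x
image of x^3: 6x^2 + 2
image of x^4: -8x^3 - 8x
image of x^5: 10x^4 + 20x^2 + 2
image of x^6: -12x^5 - 40x^3 - 12x
each image's coordinates form column j of the matrix


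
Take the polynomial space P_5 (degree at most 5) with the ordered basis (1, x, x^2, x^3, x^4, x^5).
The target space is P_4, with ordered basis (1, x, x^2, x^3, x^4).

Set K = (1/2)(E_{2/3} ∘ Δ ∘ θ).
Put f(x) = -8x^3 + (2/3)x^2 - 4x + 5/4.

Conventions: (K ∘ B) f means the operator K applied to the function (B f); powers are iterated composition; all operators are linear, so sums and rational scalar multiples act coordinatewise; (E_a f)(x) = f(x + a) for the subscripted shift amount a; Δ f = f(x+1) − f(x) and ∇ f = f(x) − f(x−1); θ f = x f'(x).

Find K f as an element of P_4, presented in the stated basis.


θ f = -24x^3 + (4/3)x^2 - 4x
Δ θ f = -72x^2 - (208/3)x - 80/3
E_{2/3} Δ θ f = -72x^2 - (496/3)x - 944/9
((1/2)(E_{2/3} ∘ Δ ∘ θ)) f = -36x^2 - (248/3)x - 472/9

g(x) = -36x^2 - (248/3)x - 472/9


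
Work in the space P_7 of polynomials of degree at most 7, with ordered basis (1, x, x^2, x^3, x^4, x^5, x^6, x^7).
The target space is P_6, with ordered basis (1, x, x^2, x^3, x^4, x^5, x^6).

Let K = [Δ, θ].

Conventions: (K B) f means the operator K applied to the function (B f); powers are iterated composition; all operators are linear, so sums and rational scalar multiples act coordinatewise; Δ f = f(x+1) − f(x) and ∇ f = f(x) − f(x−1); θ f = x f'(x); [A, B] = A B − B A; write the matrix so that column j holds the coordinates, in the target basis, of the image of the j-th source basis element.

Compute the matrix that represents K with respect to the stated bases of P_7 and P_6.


image of 1: 0
image of x: 1
image of x^2: 2x + 2
image of x^3: 3x^2 + 6x + 3
image of x^4: 4x^3 + 12x^2 + 12x + 4
image of x^5: 5x^4 + 20x^3 + 30x^2 + 20x + 5
image of x^6: 6x^5 + 30x^4 + 60x^3 + 60x^2 + 30x + 6
image of x^7: 7x^6 + 42x^5 + 105x^4 + 140x^3 + 105x^2 + 42x + 7
each image's coordinates form column j of the matrix

the matrix is [[0, 1, 2, 3, 4, 5, 6, 7]; [0, 0, 2, 6, 12, 20, 30, 42]; [0, 0, 0, 3, 12, 30, 60, 105]; [0, 0, 0, 0, 4, 20, 60, 140]; [0, 0, 0, 0, 0, 5, 30, 105]; [0, 0, 0, 0, 0, 0, 6, 42]; [0, 0, 0, 0, 0, 0, 0, 7]] (rows listed top to bottom)


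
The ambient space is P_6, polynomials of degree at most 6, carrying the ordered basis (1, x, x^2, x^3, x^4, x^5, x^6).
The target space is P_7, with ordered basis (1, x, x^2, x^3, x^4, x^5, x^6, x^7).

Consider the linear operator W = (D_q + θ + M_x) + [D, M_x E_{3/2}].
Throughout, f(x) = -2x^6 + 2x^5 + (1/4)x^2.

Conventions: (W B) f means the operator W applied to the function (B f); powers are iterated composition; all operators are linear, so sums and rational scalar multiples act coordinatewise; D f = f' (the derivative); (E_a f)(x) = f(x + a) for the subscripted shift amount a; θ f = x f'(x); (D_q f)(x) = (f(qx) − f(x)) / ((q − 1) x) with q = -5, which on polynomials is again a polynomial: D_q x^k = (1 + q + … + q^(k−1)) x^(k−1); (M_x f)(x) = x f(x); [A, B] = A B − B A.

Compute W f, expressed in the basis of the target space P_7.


g(x) = -2x^7 - 12x^6 + 5202x^5 + (1979/2)x^4 - (359/4)x^3 - (669/8)x^2 - (163/4)x - 225/32

D_q f = 5208x^5 + 1042x^4 - x
θ f = -12x^6 + 10x^5 + (1/2)x^2
M_x f = -2x^7 + 2x^6 + (1/4)x^3
(D_q + θ + M_x) f = -2x^7 - 10x^6 + 5218x^5 + 1042x^4 + (1/4)x^3 + (1/2)x^2 - x
E_{3/2} f = -2x^6 - 16x^5 - (105/2)x^4 - 90x^3 - (673/8)x^2 - (159/4)x - 225/32
M_x E_{3/2} f = -2x^7 - 16x^6 - (105/2)x^5 - 90x^4 - (673/8)x^3 - (159/4)x^2 - (225/32)x
D (M_x E_{3/2}) f = -14x^6 - 96x^5 - (525/2)x^4 - 360x^3 - (2019/8)x^2 - (159/2)x - 225/32
D f = -12x^5 + 10x^4 + (1/2)x
E_{3/2} D f = -12x^5 - 80x^4 - 210x^3 - 270x^2 - (673/4)x - 159/4
M_x E_{3/2} D f = -12x^6 - 80x^5 - 210x^4 - 270x^3 - (673/4)x^2 - (159/4)x
[D, M_x E_{3/2}] f = -2x^6 - 16x^5 - (105/2)x^4 - 90x^3 - (673/8)x^2 - (159/4)x - 225/32
((D_q + θ + M_x) + [D, M_x E_{3/2}]) f = -2x^7 - 12x^6 + 5202x^5 + (1979/2)x^4 - (359/4)x^3 - (669/8)x^2 - (163/4)x - 225/32


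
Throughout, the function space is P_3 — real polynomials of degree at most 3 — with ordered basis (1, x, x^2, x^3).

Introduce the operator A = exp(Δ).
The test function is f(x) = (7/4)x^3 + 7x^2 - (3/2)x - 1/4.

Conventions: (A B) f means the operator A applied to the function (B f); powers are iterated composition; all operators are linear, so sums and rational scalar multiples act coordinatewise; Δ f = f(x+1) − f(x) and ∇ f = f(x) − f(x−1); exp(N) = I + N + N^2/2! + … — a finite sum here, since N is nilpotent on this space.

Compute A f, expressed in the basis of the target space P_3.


order-1 term: (21/4)x^2 + (77/4)x + 29/4
order-2 term: (21/4)x + 49/4
order-3 term: 7/4
the series for exp(Δ) f terminates at order 3
exp(Δ) f = (7/4)x^3 + (49/4)x^2 + 23x + 21

the result is g(x) = (7/4)x^3 + (49/4)x^2 + 23x + 21


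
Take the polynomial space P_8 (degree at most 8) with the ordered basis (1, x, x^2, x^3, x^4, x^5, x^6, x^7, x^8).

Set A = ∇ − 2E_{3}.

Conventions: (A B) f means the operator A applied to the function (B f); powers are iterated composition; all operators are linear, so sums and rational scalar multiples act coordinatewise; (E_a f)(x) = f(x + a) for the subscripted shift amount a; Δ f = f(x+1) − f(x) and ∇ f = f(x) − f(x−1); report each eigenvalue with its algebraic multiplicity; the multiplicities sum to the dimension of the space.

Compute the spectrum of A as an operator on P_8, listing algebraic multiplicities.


image of 1: -2
image of x: -2x - 5
image of x^2: -2x^2 - 10x - 19
image of x^3: -2x^3 - 15x^2 - 57x - 53
image of x^4: -2x^4 - 20x^3 - 114x^2 - 212x - 163
image of x^5: -2x^5 - 25x^4 - 190x^3 - 530x^2 - 815x - 485
image of x^6: -2x^6 - 30x^5 - 285x^4 - 1060x^3 - 2445x^2 - 2910x - 1459
image of x^7: -2x^7 - 35x^6 - 399x^5 - 1855x^4 - 5705x^3 - 10185x^2 - 10213x - 4373
image of x^8: -2x^8 - 40x^7 - 532x^6 - 2968x^5 - 11410x^4 - 27160x^3 - 40852x^2 - 34984x - 13123
the matrix is upper triangular; its diagonal is (-2, -2, -2, -2, -2, -2, -2, -2, -2)
for a triangular matrix the eigenvalues are the diagonal entries, with algebraic multiplicity their repetition count

λ = -2 (multiplicity 9)


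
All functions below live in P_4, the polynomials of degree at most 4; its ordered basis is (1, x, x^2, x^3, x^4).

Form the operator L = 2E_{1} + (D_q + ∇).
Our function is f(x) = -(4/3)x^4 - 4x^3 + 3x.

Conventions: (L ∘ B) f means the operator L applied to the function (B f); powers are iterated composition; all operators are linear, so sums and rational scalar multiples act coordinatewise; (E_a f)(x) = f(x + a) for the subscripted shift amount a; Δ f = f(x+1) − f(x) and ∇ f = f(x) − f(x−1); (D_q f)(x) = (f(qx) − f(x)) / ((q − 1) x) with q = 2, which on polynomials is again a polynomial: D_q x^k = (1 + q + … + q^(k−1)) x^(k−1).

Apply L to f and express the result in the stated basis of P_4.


E_{1} f = -(4/3)x^4 - (28/3)x^3 - 20x^2 - (43/3)x - 7/3
(2E_{1}) f = -(8/3)x^4 - (56/3)x^3 - 40x^2 - (86/3)x - 14/3
D_q f = -20x^3 - 28x^2 + 3
∇ f = -(16/3)x^3 - 4x^2 + (20/3)x + 1/3
(D_q + ∇) f = -(76/3)x^3 - 32x^2 + (20/3)x + 10/3
(2E_{1} + (D_q + ∇)) f = -(8/3)x^4 - 44x^3 - 72x^2 - 22x - 4/3

the image equals g(x) = -(8/3)x^4 - 44x^3 - 72x^2 - 22x - 4/3


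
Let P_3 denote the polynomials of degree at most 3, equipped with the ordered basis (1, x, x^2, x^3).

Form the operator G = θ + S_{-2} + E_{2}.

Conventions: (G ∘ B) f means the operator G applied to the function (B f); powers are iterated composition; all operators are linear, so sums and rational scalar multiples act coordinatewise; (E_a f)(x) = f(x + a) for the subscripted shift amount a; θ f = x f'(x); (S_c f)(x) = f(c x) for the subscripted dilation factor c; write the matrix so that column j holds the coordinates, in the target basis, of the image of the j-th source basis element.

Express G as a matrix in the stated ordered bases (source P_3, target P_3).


image of 1: 2
image of x: 2
image of x^2: 7x^2 + 4x + 4
image of x^3: -4x^3 + 6x^2 + 12x + 8
each image's coordinates form column j of the matrix

the matrix is [[2, 2, 4, 8]; [0, 0, 4, 12]; [0, 0, 7, 6]; [0, 0, 0, -4]] (rows listed top to bottom)


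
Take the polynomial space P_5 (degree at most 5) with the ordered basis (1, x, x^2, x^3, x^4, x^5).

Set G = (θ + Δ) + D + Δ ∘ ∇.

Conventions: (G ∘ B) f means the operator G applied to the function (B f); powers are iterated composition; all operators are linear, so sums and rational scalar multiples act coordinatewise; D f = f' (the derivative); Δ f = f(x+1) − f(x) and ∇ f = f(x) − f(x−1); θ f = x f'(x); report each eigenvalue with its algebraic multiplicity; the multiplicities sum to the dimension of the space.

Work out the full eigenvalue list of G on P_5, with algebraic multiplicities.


image of 1: 0
image of x: x + 2
image of x^2: 2x^2 + 4x + 3
image of x^3: 3x^3 + 6x^2 + 9x + 1
image of x^4: 4x^4 + 8x^3 + 18x^2 + 4x + 3
image of x^5: 5x^5 + 10x^4 + 30x^3 + 10x^2 + 15x + 1
the matrix is upper triangular; its diagonal is (0, 1, 2, 3, 4, 5)
for a triangular matrix the eigenvalues are the diagonal entries, with algebraic multiplicity their repetition count

λ = 0 (multiplicity 1), λ = 1 (multiplicity 1), λ = 2 (multiplicity 1), λ = 3 (multiplicity 1), λ = 4 (multiplicity 1), λ = 5 (multiplicity 1)


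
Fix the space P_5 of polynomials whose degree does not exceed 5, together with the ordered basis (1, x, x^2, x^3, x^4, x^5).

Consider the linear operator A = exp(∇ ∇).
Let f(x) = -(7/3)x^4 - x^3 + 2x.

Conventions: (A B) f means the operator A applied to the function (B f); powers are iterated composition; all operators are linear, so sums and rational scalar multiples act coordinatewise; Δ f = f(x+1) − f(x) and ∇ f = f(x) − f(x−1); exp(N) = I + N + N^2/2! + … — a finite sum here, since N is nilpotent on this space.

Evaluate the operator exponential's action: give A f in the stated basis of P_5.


order-1 term: -28x^2 + 50x - 80/3
order-2 term: -28
the series for exp(∇ ∇) f terminates at order 2
exp(∇ ∇) f = -(7/3)x^4 - x^3 - 28x^2 + 52x - 164/3

the result is g(x) = -(7/3)x^4 - x^3 - 28x^2 + 52x - 164/3


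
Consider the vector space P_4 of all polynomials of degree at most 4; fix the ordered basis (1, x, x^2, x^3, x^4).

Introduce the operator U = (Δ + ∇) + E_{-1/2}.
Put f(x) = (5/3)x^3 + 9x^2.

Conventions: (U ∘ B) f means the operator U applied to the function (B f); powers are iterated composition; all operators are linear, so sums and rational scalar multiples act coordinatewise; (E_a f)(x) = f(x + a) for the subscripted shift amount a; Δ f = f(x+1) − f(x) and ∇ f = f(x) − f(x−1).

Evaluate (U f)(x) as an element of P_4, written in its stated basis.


g(x) = (5/3)x^3 + (33/2)x^2 + (113/4)x + 43/8

Δ f = 5x^2 + 23x + 32/3
∇ f = 5x^2 + 13x - 22/3
(Δ + ∇) f = 10x^2 + 36x + 10/3
E_{-1/2} f = (5/3)x^3 + (13/2)x^2 - (31/4)x + 49/24
((Δ + ∇) + E_{-1/2}) f = (5/3)x^3 + (33/2)x^2 + (113/4)x + 43/8


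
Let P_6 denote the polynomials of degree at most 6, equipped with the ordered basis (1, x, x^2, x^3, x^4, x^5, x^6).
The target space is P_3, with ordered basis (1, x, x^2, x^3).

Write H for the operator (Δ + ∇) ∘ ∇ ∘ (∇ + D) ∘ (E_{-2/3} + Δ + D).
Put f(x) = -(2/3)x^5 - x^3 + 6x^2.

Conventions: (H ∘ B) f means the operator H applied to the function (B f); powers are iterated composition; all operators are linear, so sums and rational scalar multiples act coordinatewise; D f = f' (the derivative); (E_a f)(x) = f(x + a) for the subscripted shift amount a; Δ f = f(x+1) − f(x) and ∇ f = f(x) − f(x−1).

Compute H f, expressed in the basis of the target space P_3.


E_{-2/3} f = -(2/3)x^5 + (20/9)x^4 - (107/27)x^3 + (808/81)x^2 - (2428/243)x + 2224/729
Δ f = -(10/3)x^4 - (20/3)x^3 - (29/3)x^2 + (17/3)x + 13/3
D f = -(10/3)x^4 - 3x^2 + 12x
(E_{-2/3} + Δ + D) f = -(2/3)x^5 - (40/9)x^4 - (287/27)x^3 - (218/81)x^2 + (1865/243)x + 5383/729
∇ (E_{-2/3} + Δ + D) f = -(10/3)x^4 - (100/9)x^3 - (107/9)x^2 + (977/81)x + 854/243
D (E_{-2/3} + Δ + D) f = -(10/3)x^4 - (160/9)x^3 - (287/9)x^2 - (436/81)x + 1865/243
(∇ + D) (E_{-2/3} + Δ + D) f = -(20/3)x^4 - (260/9)x^3 - (394/9)x^2 + (541/81)x + 2719/243
∇ (∇ + D) (E_{-2/3} + Δ + D) f = -(80/3)x^3 - (140/3)x^2 - (248/9)x + 2287/81
Δ (∇ ∘ (∇ + D)) (E_{-2/3} + Δ + D) f = -80x^2 - (520/3)x - 908/9
∇ (∇ ∘ (∇ + D)) (E_{-2/3} + Δ + D) f = -80x^2 - (40/3)x - 68/9
(Δ + ∇) (∇ ∘ (∇ + D)) (E_{-2/3} + Δ + D) f = -160x^2 - (560/3)x - 976/9

g(x) = -160x^2 - (560/3)x - 976/9


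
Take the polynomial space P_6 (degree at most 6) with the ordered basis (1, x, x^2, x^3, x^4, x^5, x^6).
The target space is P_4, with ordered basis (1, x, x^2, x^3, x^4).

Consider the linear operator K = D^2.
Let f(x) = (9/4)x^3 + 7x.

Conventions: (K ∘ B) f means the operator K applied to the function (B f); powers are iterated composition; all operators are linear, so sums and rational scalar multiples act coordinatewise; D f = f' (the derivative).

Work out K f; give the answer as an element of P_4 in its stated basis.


the result is g(x) = (27/2)x

D f = (27/4)x^2 + 7
D D f = (27/2)x


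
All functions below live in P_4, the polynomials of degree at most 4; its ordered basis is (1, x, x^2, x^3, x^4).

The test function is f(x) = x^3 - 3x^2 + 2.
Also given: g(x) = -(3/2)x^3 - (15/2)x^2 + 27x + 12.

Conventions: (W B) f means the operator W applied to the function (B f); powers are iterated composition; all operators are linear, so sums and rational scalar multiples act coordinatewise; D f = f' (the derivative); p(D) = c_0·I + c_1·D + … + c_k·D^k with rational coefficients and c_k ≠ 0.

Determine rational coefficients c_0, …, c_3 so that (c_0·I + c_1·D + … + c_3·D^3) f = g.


D^0 f = x^3 - 3x^2 + 2
D^1 f = 3x^2 - 6x
D^2 f = 6x - 6
D^3 f = 6
matching coefficients of g against c_0 f + c_1 Df + … from the top degree down determines the c_i
solution: c_0 = -3/2, c_1 = -4, c_2 = 1/2, c_3 = 3

c_0 = -3/2, c_1 = -4, c_2 = 1/2, c_3 = 3


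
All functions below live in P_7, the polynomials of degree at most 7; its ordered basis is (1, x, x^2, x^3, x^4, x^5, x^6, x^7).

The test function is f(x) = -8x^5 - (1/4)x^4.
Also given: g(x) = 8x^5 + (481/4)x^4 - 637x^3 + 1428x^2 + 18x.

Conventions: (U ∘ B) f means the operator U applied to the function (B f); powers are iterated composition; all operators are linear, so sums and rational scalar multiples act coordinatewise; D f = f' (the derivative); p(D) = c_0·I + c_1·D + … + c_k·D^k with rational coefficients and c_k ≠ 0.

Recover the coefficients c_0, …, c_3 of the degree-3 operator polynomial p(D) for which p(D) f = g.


c_0 = -1, c_1 = -3, c_2 = 4, c_3 = -3

D^0 f = -8x^5 - (1/4)x^4
D^1 f = -40x^4 - x^3
D^2 f = -160x^3 - 3x^2
D^3 f = -480x^2 - 6x
matching coefficients of g against c_0 f + c_1 Df + … from the top degree down determines the c_i
solution: c_0 = -1, c_1 = -3, c_2 = 4, c_3 = -3


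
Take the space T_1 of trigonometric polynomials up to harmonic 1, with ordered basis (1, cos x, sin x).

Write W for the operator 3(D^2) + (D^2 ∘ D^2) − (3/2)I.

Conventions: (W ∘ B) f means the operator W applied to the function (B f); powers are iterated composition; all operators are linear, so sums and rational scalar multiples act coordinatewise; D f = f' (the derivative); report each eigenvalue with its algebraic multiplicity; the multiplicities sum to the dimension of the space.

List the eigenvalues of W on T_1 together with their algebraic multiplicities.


image of 1: -3/2
image of cos x: -(7/2)cos x
image of sin x: -(7/2)sin x
the matrix is diagonal; its diagonal is (-3/2, -7/2, -7/2)
for a triangular matrix the eigenvalues are the diagonal entries, with algebraic multiplicity their repetition count

λ = -7/2 (multiplicity 2), λ = -3/2 (multiplicity 1)


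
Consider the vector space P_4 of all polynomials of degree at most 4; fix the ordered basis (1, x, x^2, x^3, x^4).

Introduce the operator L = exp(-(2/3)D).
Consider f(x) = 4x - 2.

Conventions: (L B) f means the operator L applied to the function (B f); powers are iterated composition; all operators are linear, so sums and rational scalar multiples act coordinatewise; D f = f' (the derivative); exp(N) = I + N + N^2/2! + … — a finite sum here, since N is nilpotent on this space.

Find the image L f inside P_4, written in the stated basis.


order-1 term: -8/3
the series for exp(-(2/3)D) f terminates at order 1
exp(-(2/3)D) f = 4x - 14/3

the result is g(x) = 4x - 14/3


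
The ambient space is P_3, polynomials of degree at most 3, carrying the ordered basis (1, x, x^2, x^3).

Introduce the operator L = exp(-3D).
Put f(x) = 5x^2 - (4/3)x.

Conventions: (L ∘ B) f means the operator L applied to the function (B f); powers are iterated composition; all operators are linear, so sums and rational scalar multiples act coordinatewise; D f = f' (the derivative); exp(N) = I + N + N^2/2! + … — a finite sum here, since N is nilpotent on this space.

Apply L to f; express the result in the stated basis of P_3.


g(x) = 5x^2 - (94/3)x + 49

order-1 term: -30x + 4
order-2 term: 45
the series for exp(-3D) f terminates at order 2
exp(-3D) f = 5x^2 - (94/3)x + 49


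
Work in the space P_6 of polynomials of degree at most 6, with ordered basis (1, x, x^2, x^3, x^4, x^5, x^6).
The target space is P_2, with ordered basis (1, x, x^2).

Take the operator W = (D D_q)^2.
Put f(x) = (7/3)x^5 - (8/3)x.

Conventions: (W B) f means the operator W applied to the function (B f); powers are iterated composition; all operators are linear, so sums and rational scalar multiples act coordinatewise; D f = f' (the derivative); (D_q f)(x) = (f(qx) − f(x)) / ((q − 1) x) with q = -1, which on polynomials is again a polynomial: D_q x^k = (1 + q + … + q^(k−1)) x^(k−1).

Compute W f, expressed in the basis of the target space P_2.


D_q f = (7/3)x^4 - 8/3
D D_q f = (28/3)x^3
D_q (D D_q) f = (28/3)x^2
D D_q (D D_q) f = (56/3)x

the result is g(x) = (56/3)x


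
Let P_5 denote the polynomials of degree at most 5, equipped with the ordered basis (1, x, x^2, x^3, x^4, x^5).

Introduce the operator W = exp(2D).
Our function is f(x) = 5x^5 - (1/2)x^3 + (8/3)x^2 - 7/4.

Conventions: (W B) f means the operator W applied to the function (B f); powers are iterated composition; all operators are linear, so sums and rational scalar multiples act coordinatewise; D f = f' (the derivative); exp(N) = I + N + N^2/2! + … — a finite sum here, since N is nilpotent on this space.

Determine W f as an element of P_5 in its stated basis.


order-1 term: 50x^4 - 3x^2 + (32/3)x
order-2 term: 200x^3 - 6x + 32/3
order-3 term: 400x^2 - 4
order-4 term: 400x
order-5 term: 160
the series for exp(2D) f terminates at order 5
exp(2D) f = 5x^5 + 50x^4 + (399/2)x^3 + (1199/3)x^2 + (1214/3)x + 1979/12

the image equals g(x) = 5x^5 + 50x^4 + (399/2)x^3 + (1199/3)x^2 + (1214/3)x + 1979/12


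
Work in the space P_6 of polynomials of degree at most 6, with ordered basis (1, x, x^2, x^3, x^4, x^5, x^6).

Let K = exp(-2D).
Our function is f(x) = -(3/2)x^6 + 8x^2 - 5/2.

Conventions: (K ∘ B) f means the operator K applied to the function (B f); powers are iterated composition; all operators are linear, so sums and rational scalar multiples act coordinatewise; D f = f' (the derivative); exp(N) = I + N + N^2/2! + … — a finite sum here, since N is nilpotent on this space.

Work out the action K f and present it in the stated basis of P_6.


the image equals g(x) = -(3/2)x^6 + 18x^5 - 90x^4 + 240x^3 - 352x^2 + 256x - 133/2

order-1 term: 18x^5 - 32x
order-2 term: -90x^4 + 32
order-3 term: 240x^3
order-4 term: -360x^2
order-5 term: 288x
order-6 term: -96
the series for exp(-2D) f terminates at order 6
exp(-2D) f = -(3/2)x^6 + 18x^5 - 90x^4 + 240x^3 - 352x^2 + 256x - 133/2


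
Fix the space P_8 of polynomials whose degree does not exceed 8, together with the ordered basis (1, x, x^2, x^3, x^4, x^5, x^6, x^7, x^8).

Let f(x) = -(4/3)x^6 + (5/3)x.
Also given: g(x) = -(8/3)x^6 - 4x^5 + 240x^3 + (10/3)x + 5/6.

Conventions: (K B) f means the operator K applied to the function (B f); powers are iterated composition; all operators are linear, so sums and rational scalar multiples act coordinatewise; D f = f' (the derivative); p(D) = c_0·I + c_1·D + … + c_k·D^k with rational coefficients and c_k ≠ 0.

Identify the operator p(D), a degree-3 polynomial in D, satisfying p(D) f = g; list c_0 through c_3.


D^0 f = -(4/3)x^6 + (5/3)x
D^1 f = -8x^5 + 5/3
D^2 f = -40x^4
D^3 f = -160x^3
matching coefficients of g against c_0 f + c_1 Df + … from the top degree down determines the c_i
solution: c_0 = 2, c_1 = 1/2, c_2 = 0, c_3 = -3/2

p(D) = 2·I + (1/2)·D − (3/2)·D^3, i.e. c_0 = 2, c_1 = 1/2, c_2 = 0, c_3 = -3/2
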